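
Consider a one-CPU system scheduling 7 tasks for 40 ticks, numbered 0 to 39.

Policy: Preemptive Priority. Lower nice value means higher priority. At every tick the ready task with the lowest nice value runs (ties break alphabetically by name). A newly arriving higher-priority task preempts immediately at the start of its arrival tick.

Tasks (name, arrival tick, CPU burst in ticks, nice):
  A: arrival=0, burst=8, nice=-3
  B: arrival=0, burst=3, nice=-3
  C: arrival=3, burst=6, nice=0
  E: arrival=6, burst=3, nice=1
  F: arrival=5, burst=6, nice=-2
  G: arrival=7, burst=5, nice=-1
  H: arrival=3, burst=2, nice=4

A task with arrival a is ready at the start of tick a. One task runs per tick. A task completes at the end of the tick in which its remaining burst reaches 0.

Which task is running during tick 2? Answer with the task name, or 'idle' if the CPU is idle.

running at tick 2 = A

t=0: ready={A,B} → run A
t=1: ready={A,B} → run A
t=2: ready={A,B} → run A
t=3: ready={A,B,C,H} → run A
t=4: ready={A,B,C,H} → run A
t=5: ready={A,B,C,F,H} → run A
t=6: ready={A,B,C,E,F,H} → run A
t=7: ready={A,B,C,E,F,G,H} → run A
t=8: ready={B,C,E,F,G,H} → run B
t=9: ready={B,C,E,F,G,H} → run B
t=10: ready={B,C,E,F,G,H} → run B
t=11: ready={C,E,F,G,H} → run F
t=12: ready={C,E,F,G,H} → run F
t=13: ready={C,E,F,G,H} → run F
t=14: ready={C,E,F,G,H} → run F
t=15: ready={C,E,F,G,H} → run F
t=16: ready={C,E,F,G,H} → run F
t=17: ready={C,E,G,H} → run G
t=18: ready={C,E,G,H} → run G
t=19: ready={C,E,G,H} → run G
t=20: ready={C,E,G,H} → run G
t=21: ready={C,E,G,H} → run G
t=22: ready={C,E,H} → run C
t=23: ready={C,E,H} → run C
t=24: ready={C,E,H} → run C
t=25: ready={C,E,H} → run C
t=26: ready={C,E,H} → run C
t=27: ready={C,E,H} → run C
t=28: ready={E,H} → run E
t=29: ready={E,H} → run E
t=30: ready={E,H} → run E
t=31: ready={H} → run H
t=32: ready={H} → run H
t=33: (idle)
t=34: (idle)
t=35: (idle)
t=36: (idle)
t=37: (idle)
t=38: (idle)
t=39: (idle)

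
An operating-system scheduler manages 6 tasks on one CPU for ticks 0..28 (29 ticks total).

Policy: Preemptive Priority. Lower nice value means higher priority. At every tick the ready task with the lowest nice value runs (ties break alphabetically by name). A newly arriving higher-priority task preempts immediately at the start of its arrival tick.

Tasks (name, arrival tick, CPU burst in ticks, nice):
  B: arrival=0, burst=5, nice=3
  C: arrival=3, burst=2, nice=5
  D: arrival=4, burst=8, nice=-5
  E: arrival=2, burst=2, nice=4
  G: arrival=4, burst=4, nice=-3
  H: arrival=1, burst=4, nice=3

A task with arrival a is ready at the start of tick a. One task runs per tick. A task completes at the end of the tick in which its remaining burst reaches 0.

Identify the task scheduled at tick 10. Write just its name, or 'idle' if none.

t=0: ready={B} → run B
t=1: ready={B,H} → run B
t=2: ready={B,E,H} → run B
t=3: ready={B,C,E,H} → run B
t=4: ready={B,C,D,E,G,H} → run D
t=5: ready={B,C,D,E,G,H} → run D
t=6: ready={B,C,D,E,G,H} → run D
t=7: ready={B,C,D,E,G,H} → run D
t=8: ready={B,C,D,E,G,H} → run D
t=9: ready={B,C,D,E,G,H} → run D
t=10: ready={B,C,D,E,G,H} → run D
t=11: ready={B,C,D,E,G,H} → run D
t=12: ready={B,C,E,G,H} → run G
t=13: ready={B,C,E,G,H} → run G
t=14: ready={B,C,E,G,H} → run G
t=15: ready={B,C,E,G,H} → run G
t=16: ready={B,C,E,H} → run B
t=17: ready={C,E,H} → run H
t=18: ready={C,E,H} → run H
t=19: ready={C,E,H} → run H
t=20: ready={C,E,H} → run H
t=21: ready={C,E} → run E
t=22: ready={C,E} → run E
t=23: ready={C} → run C
t=24: ready={C} → run C
t=25: (idle)
t=26: (idle)
t=27: (idle)
t=28: (idle)

running at tick 10 = D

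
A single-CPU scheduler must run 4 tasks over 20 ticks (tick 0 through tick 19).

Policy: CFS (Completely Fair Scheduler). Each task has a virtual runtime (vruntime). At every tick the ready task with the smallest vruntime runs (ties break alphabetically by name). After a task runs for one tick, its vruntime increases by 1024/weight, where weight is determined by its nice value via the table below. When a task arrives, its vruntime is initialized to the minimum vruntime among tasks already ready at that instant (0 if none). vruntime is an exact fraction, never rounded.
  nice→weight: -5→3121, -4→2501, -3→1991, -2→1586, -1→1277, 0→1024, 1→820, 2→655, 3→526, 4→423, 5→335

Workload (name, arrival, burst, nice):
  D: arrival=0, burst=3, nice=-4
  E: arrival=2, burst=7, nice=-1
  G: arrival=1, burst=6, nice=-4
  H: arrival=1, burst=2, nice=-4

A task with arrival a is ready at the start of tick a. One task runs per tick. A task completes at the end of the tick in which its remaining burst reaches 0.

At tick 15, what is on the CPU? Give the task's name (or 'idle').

t=0: vr[D=0] → run D
t=1: vr[D=1024/2501 G=1024/2501 H=1024/2501] → run D
t=2: vr[D=2048/2501 E=1024/2501 G=1024/2501 H=1024/2501] → run E
t=3: vr[D=2048/2501 E=3868672/3193777 G=1024/2501 H=1024/2501] → run G
t=4: vr[D=2048/2501 E=3868672/3193777 G=2048/2501 H=1024/2501] → run H
t=5: vr[D=2048/2501 E=3868672/3193777 G=2048/2501 H=2048/2501] → run D
t=6: vr[E=3868672/3193777 G=2048/2501 H=2048/2501] → run G
t=7: vr[E=3868672/3193777 G=3072/2501 H=2048/2501] → run H
t=8: vr[E=3868672/3193777 G=3072/2501] → run E
t=9: vr[E=6429696/3193777 G=3072/2501] → run G
t=10: vr[E=6429696/3193777 G=4096/2501] → run G
t=11: vr[E=6429696/3193777 G=5120/2501] → run E
t=12: vr[E=8990720/3193777 G=5120/2501] → run G
t=13: vr[E=8990720/3193777 G=6144/2501] → run G
t=14: vr[E=8990720/3193777] → run E
t=15: vr[E=11551744/3193777] → run E
t=16: vr[E=14112768/3193777] → run E
t=17: vr[E=16673792/3193777] → run E
t=18: (idle)
t=19: (idle)

running at tick 15 = E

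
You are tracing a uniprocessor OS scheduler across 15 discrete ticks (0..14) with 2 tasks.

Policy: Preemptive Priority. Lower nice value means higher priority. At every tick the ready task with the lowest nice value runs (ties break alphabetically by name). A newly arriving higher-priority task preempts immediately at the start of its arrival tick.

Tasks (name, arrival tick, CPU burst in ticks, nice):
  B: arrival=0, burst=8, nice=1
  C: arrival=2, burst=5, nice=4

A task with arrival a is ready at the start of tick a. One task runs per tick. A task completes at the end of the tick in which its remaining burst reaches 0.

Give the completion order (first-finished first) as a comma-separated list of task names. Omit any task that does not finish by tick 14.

completion order = B, C

t=0: ready={B} → run B
t=1: ready={B} → run B
t=2: ready={B,C} → run B
t=3: ready={B,C} → run B
t=4: ready={B,C} → run B
t=5: ready={B,C} → run B
t=6: ready={B,C} → run B
t=7: ready={B,C} → run B
t=8: ready={C} → run C
t=9: ready={C} → run C
t=10: ready={C} → run C
t=11: ready={C} → run C
t=12: ready={C} → run C
t=13: (idle)
t=14: (idle)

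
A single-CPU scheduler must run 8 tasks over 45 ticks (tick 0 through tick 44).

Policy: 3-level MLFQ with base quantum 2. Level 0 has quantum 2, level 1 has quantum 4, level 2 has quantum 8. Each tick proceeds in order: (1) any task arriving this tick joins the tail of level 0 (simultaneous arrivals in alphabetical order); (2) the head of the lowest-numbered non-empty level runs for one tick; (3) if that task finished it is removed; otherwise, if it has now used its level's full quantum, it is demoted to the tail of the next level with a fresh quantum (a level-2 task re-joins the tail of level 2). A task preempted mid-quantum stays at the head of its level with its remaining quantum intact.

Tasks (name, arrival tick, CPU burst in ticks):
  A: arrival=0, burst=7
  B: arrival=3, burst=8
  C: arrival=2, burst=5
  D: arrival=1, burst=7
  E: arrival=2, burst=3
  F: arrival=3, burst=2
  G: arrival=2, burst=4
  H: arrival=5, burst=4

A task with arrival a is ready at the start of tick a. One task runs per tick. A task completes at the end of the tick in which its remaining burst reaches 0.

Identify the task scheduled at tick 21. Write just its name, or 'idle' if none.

t=0: L0/L1/L2 = A/-/- → run A
t=1: L0/L1/L2 = AD/-/- → run A
t=2: L0/L1/L2 = DCEG/A/- → run D
t=3: L0/L1/L2 = DCEGBF/A/- → run D
t=4: L0/L1/L2 = CEGBF/AD/- → run C
t=5: L0/L1/L2 = CEGBFH/AD/- → run C
t=6: L0/L1/L2 = EGBFH/ADC/- → run E
t=7: L0/L1/L2 = EGBFH/ADC/- → run E
t=8: L0/L1/L2 = GBFH/ADCE/- → run G
t=9: L0/L1/L2 = GBFH/ADCE/- → run G
t=10: L0/L1/L2 = BFH/ADCEG/- → run B
t=11: L0/L1/L2 = BFH/ADCEG/- → run B
t=12: L0/L1/L2 = FH/ADCEGB/- → run F
t=13: L0/L1/L2 = FH/ADCEGB/- → run F
t=14: L0/L1/L2 = H/ADCEGB/- → run H
t=15: L0/L1/L2 = H/ADCEGB/- → run H
t=16: L0/L1/L2 = -/ADCEGBH/- → run A
t=17: L0/L1/L2 = -/ADCEGBH/- → run A
t=18: L0/L1/L2 = -/ADCEGBH/- → run A
t=19: L0/L1/L2 = -/ADCEGBH/- → run A
t=20: L0/L1/L2 = -/DCEGBH/A → run D
t=21: L0/L1/L2 = -/DCEGBH/A → run D
t=22: L0/L1/L2 = -/DCEGBH/A → run D
t=23: L0/L1/L2 = -/DCEGBH/A → run D
t=24: L0/L1/L2 = -/CEGBH/AD → run C
t=25: L0/L1/L2 = -/CEGBH/AD → run C
t=26: L0/L1/L2 = -/CEGBH/AD → run C
t=27: L0/L1/L2 = -/EGBH/AD → run E
t=28: L0/L1/L2 = -/GBH/AD → run G
t=29: L0/L1/L2 = -/GBH/AD → run G
t=30: L0/L1/L2 = -/BH/AD → run B
t=31: L0/L1/L2 = -/BH/AD → run B
t=32: L0/L1/L2 = -/BH/AD → run B
t=33: L0/L1/L2 = -/BH/AD → run B
t=34: L0/L1/L2 = -/H/ADB → run H
t=35: L0/L1/L2 = -/H/ADB → run H
t=36: L0/L1/L2 = -/-/ADB → run A
t=37: L0/L1/L2 = -/-/DB → run D
t=38: L0/L1/L2 = -/-/B → run B
t=39: L0/L1/L2 = -/-/B → run B
t=40: (idle)
t=41: (idle)
t=42: (idle)
t=43: (idle)
t=44: (idle)

running at tick 21 = D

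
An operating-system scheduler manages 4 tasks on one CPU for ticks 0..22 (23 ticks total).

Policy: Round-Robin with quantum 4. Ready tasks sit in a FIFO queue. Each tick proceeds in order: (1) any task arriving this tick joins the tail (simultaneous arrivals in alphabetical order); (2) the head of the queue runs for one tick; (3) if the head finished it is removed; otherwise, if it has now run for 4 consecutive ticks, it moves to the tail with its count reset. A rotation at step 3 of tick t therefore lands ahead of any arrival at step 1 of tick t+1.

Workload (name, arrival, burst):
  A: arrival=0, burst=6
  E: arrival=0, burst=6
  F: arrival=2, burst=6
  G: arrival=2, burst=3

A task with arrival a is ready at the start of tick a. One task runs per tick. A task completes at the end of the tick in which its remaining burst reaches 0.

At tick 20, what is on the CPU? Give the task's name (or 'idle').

running at tick 20 = F

t=0: queue=[A,E] q_used=0 → run A
t=1: queue=[A,E] q_used=1 → run A
t=2: queue=[A,E,F,G] q_used=2 → run A
t=3: queue=[A,E,F,G] q_used=3 → run A
t=4: queue=[E,F,G,A] q_used=0 → run E
t=5: queue=[E,F,G,A] q_used=1 → run E
t=6: queue=[E,F,G,A] q_used=2 → run E
t=7: queue=[E,F,G,A] q_used=3 → run E
t=8: queue=[F,G,A,E] q_used=0 → run F
t=9: queue=[F,G,A,E] q_used=1 → run F
t=10: queue=[F,G,A,E] q_used=2 → run F
t=11: queue=[F,G,A,E] q_used=3 → run F
t=12: queue=[G,A,E,F] q_used=0 → run G
t=13: queue=[G,A,E,F] q_used=1 → run G
t=14: queue=[G,A,E,F] q_used=2 → run G
t=15: queue=[A,E,F] q_used=0 → run A
t=16: queue=[A,E,F] q_used=1 → run A
t=17: queue=[E,F] q_used=0 → run E
t=18: queue=[E,F] q_used=1 → run E
t=19: queue=[F] q_used=0 → run F
t=20: queue=[F] q_used=1 → run F
t=21: (idle)
t=22: (idle)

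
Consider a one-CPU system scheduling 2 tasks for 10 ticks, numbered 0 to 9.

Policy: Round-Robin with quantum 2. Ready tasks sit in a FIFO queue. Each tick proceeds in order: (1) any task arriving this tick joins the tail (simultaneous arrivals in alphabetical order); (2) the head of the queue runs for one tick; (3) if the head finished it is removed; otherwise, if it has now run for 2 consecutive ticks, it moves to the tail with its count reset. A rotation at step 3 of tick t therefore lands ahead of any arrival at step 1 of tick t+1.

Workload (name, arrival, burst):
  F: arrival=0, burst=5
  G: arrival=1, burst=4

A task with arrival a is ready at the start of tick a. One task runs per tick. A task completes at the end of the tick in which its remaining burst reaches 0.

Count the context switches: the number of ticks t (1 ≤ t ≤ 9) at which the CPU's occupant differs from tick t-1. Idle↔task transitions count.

t=0: queue=[F] q_used=0 → run F
t=1: queue=[F,G] q_used=1 → run F
t=2: queue=[G,F] q_used=0 → run G
t=3: queue=[G,F] q_used=1 → run G
t=4: queue=[F,G] q_used=0 → run F
t=5: queue=[F,G] q_used=1 → run F
t=6: queue=[G,F] q_used=0 → run G
t=7: queue=[G,F] q_used=1 → run G
t=8: queue=[F] q_used=0 → run F
t=9: (idle)

context switches = 5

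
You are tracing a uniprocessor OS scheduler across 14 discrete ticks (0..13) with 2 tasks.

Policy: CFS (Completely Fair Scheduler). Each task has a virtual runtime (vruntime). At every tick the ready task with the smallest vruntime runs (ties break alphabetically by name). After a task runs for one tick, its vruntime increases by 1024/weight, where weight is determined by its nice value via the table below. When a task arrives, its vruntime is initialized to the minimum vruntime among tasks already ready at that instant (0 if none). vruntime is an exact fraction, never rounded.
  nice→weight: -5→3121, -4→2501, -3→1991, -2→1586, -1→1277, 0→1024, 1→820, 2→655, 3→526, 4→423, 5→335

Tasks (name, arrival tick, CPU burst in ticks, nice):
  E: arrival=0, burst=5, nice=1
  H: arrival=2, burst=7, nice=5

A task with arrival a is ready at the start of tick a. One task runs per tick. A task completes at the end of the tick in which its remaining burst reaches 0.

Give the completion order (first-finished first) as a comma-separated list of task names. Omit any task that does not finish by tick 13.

completion order = E, H

t=0: vr[E=0] → run E
t=1: vr[E=256/205] → run E
t=2: vr[E=512/205 H=512/205] → run E
t=3: vr[E=768/205 H=512/205] → run H
t=4: vr[E=768/205 H=76288/13735] → run E
t=5: vr[E=1024/205 H=76288/13735] → run E
t=6: vr[H=76288/13735] → run H
t=7: vr[H=118272/13735] → run H
t=8: vr[H=160256/13735] → run H
t=9: vr[H=40448/2747] → run H
t=10: vr[H=244224/13735] → run H
t=11: vr[H=286208/13735] → run H
t=12: (idle)
t=13: (idle)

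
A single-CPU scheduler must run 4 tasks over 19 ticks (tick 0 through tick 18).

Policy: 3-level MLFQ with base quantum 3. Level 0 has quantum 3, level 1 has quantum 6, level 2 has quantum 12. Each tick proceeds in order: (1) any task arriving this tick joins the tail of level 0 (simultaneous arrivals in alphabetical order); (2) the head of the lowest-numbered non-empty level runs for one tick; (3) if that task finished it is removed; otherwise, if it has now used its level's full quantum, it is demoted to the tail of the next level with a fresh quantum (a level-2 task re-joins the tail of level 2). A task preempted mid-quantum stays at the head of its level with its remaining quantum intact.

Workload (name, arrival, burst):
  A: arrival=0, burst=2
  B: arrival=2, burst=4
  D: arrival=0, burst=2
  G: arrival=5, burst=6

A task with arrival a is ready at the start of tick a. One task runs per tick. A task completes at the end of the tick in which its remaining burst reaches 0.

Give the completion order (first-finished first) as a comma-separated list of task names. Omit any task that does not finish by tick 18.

t=0: L0/L1/L2 = AD/-/- → run A
t=1: L0/L1/L2 = AD/-/- → run A
t=2: L0/L1/L2 = DB/-/- → run D
t=3: L0/L1/L2 = DB/-/- → run D
t=4: L0/L1/L2 = B/-/- → run B
t=5: L0/L1/L2 = BG/-/- → run B
t=6: L0/L1/L2 = BG/-/- → run B
t=7: L0/L1/L2 = G/B/- → run G
t=8: L0/L1/L2 = G/B/- → run G
t=9: L0/L1/L2 = G/B/- → run G
t=10: L0/L1/L2 = -/BG/- → run B
t=11: L0/L1/L2 = -/G/- → run G
t=12: L0/L1/L2 = -/G/- → run G
t=13: L0/L1/L2 = -/G/- → run G
t=14: (idle)
t=15: (idle)
t=16: (idle)
t=17: (idle)
t=18: (idle)

completion order = A, D, B, G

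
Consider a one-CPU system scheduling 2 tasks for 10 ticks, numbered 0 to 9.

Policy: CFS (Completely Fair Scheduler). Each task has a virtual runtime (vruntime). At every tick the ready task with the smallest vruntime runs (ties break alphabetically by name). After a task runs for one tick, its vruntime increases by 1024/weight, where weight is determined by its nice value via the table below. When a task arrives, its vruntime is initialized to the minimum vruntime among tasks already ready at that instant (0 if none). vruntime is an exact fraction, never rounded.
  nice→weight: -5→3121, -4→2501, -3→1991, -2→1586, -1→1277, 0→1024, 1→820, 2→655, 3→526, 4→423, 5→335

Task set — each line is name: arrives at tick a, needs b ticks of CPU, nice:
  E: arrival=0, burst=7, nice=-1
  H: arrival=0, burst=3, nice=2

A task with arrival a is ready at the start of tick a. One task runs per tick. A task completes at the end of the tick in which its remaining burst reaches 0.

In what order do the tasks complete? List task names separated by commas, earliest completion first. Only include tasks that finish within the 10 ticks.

t=0: vr[E=0 H=0] → run E
t=1: vr[E=1024/1277 H=0] → run H
t=2: vr[E=1024/1277 H=1024/655] → run E
t=3: vr[E=2048/1277 H=1024/655] → run H
t=4: vr[E=2048/1277 H=2048/655] → run E
t=5: vr[E=3072/1277 H=2048/655] → run E
t=6: vr[E=4096/1277 H=2048/655] → run H
t=7: vr[E=4096/1277] → run E
t=8: vr[E=5120/1277] → run E
t=9: vr[E=6144/1277] → run E

completion order = H, E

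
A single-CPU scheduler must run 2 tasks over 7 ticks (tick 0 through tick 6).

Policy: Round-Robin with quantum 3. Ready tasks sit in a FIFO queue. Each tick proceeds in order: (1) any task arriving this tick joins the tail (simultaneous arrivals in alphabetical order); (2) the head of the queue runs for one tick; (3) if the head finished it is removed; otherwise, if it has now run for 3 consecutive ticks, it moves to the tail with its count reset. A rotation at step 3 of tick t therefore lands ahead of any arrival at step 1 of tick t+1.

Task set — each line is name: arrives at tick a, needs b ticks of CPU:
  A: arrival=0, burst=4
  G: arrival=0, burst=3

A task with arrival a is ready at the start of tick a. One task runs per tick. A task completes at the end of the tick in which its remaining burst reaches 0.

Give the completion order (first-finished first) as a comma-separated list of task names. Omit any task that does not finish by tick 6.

t=0: queue=[A,G] q_used=0 → run A
t=1: queue=[A,G] q_used=1 → run A
t=2: queue=[A,G] q_used=2 → run A
t=3: queue=[G,A] q_used=0 → run G
t=4: queue=[G,A] q_used=1 → run G
t=5: queue=[G,A] q_used=2 → run G
t=6: queue=[A] q_used=0 → run A

completion order = G, A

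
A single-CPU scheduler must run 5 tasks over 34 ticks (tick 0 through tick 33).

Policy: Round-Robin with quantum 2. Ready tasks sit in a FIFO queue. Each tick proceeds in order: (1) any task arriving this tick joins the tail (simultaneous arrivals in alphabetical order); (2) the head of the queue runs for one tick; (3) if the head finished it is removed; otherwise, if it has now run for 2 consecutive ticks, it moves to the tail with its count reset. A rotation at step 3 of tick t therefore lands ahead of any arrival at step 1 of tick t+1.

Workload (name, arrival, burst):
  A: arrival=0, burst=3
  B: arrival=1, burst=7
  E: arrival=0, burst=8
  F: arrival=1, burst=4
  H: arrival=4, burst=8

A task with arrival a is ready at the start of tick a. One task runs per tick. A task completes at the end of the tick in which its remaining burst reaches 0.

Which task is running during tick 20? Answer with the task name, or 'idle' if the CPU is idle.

t=0: queue=[A,E] q_used=0 → run A
t=1: queue=[A,E,B,F] q_used=1 → run A
t=2: queue=[E,B,F,A] q_used=0 → run E
t=3: queue=[E,B,F,A] q_used=1 → run E
t=4: queue=[B,F,A,E,H] q_used=0 → run B
t=5: queue=[B,F,A,E,H] q_used=1 → run B
t=6: queue=[F,A,E,H,B] q_used=0 → run F
t=7: queue=[F,A,E,H,B] q_used=1 → run F
t=8: queue=[A,E,H,B,F] q_used=0 → run A
t=9: queue=[E,H,B,F] q_used=0 → run E
t=10: queue=[E,H,B,F] q_used=1 → run E
t=11: queue=[H,B,F,E] q_used=0 → run H
t=12: queue=[H,B,F,E] q_used=1 → run H
t=13: queue=[B,F,E,H] q_used=0 → run B
t=14: queue=[B,F,E,H] q_used=1 → run B
t=15: queue=[F,E,H,B] q_used=0 → run F
t=16: queue=[F,E,H,B] q_used=1 → run F
t=17: queue=[E,H,B] q_used=0 → run E
t=18: queue=[E,H,B] q_used=1 → run E
t=19: queue=[H,B,E] q_used=0 → run H
t=20: queue=[H,B,E] q_used=1 → run H
t=21: queue=[B,E,H] q_used=0 → run B
t=22: queue=[B,E,H] q_used=1 → run B
t=23: queue=[E,H,B] q_used=0 → run E
t=24: queue=[E,H,B] q_used=1 → run E
t=25: queue=[H,B] q_used=0 → run H
t=26: queue=[H,B] q_used=1 → run H
t=27: queue=[B,H] q_used=0 → run B
t=28: queue=[H] q_used=0 → run H
t=29: queue=[H] q_used=1 → run H
t=30: (idle)
t=31: (idle)
t=32: (idle)
t=33: (idle)

running at tick 20 = H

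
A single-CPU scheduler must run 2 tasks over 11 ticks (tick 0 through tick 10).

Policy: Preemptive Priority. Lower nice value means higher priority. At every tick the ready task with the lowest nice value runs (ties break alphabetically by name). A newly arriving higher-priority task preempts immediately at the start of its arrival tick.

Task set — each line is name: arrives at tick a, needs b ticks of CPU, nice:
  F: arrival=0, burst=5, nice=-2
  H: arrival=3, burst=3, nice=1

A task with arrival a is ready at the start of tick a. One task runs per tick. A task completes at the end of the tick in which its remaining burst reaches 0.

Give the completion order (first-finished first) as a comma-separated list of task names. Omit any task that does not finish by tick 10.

completion order = F, H

t=0: ready={F} → run F
t=1: ready={F} → run F
t=2: ready={F} → run F
t=3: ready={F,H} → run F
t=4: ready={F,H} → run F
t=5: ready={H} → run H
t=6: ready={H} → run H
t=7: ready={H} → run H
t=8: (idle)
t=9: (idle)
t=10: (idle)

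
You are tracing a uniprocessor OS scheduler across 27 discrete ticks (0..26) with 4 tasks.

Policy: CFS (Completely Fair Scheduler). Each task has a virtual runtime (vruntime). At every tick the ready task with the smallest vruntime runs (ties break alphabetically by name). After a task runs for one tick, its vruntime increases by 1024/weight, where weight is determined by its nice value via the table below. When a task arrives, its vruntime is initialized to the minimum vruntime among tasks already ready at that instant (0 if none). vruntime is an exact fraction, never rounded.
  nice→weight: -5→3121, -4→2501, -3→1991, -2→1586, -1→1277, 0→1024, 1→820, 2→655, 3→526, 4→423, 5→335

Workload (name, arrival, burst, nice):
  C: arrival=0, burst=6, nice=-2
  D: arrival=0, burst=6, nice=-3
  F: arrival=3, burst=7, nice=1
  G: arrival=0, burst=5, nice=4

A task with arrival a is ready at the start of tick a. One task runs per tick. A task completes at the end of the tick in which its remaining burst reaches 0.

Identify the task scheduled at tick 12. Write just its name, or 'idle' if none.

t=0: vr[C=0 D=0 G=0] → run C
t=1: vr[C=512/793 D=0 G=0] → run D
t=2: vr[C=512/793 D=1024/1991 G=0] → run G
t=3: vr[C=512/793 D=1024/1991 F=1024/1991 G=1024/423] → run D
t=4: vr[C=512/793 D=2048/1991 F=1024/1991 G=1024/423] → run F
t=5: vr[C=512/793 D=2048/1991 F=719616/408155 G=1024/423] → run C
t=6: vr[C=1024/793 D=2048/1991 F=719616/408155 G=1024/423] → run D
t=7: vr[C=1024/793 D=3072/1991 F=719616/408155 G=1024/423] → run C
t=8: vr[C=1536/793 D=3072/1991 F=719616/408155 G=1024/423] → run D
t=9: vr[C=1536/793 D=4096/1991 F=719616/408155 G=1024/423] → run F
t=10: vr[C=1536/793 D=4096/1991 F=1229312/408155 G=1024/423] → run C
t=11: vr[C=2048/793 D=4096/1991 F=1229312/408155 G=1024/423] → run D
t=12: vr[C=2048/793 D=5120/1991 F=1229312/408155 G=1024/423] → run G
t=13: vr[C=2048/793 D=5120/1991 F=1229312/408155 G=2048/423] → run D
t=14: vr[C=2048/793 F=1229312/408155 G=2048/423] → run C
t=15: vr[C=2560/793 F=1229312/408155 G=2048/423] → run F
t=16: vr[C=2560/793 F=1739008/408155 G=2048/423] → run C
t=17: vr[F=1739008/408155 G=2048/423] → run F
t=18: vr[F=2248704/408155 G=2048/423] → run G
t=19: vr[F=2248704/408155 G=1024/141] → run F
t=20: vr[F=551680/81631 G=1024/141] → run F
t=21: vr[F=3268096/408155 G=1024/141] → run G
t=22: vr[F=3268096/408155 G=4096/423] → run F
t=23: vr[G=4096/423] → run G
t=24: (idle)
t=25: (idle)
t=26: (idle)

running at tick 12 = G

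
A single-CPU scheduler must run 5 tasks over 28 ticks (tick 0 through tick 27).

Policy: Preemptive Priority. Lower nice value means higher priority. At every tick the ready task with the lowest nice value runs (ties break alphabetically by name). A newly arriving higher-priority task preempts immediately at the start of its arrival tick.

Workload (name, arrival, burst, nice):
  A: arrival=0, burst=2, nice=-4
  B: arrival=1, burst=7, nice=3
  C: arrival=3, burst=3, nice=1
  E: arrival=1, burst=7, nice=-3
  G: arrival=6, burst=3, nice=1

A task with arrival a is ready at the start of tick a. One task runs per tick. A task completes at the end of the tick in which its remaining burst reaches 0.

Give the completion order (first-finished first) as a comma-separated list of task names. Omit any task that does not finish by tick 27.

t=0: ready={A} → run A
t=1: ready={A,B,E} → run A
t=2: ready={B,E} → run E
t=3: ready={B,C,E} → run E
t=4: ready={B,C,E} → run E
t=5: ready={B,C,E} → run E
t=6: ready={B,C,E,G} → run E
t=7: ready={B,C,E,G} → run E
t=8: ready={B,C,E,G} → run E
t=9: ready={B,C,G} → run C
t=10: ready={B,C,G} → run C
t=11: ready={B,C,G} → run C
t=12: ready={B,G} → run G
t=13: ready={B,G} → run G
t=14: ready={B,G} → run G
t=15: ready={B} → run B
t=16: ready={B} → run B
t=17: ready={B} → run B
t=18: ready={B} → run B
t=19: ready={B} → run B
t=20: ready={B} → run B
t=21: ready={B} → run B
t=22: (idle)
t=23: (idle)
t=24: (idle)
t=25: (idle)
t=26: (idle)
t=27: (idle)

completion order = A, E, C, G, B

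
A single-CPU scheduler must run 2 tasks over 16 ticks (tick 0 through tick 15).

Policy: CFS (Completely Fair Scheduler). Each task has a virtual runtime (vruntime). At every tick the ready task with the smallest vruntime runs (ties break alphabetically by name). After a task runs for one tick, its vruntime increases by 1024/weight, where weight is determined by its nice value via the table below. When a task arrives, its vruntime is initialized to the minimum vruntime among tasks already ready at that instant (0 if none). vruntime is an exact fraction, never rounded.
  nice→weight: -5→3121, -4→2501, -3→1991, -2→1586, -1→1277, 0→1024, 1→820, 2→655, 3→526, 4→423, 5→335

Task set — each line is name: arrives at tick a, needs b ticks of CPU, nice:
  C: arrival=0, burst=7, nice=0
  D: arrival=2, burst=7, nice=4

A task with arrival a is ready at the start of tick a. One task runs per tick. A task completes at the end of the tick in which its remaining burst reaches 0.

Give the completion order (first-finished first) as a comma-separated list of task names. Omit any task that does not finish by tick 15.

t=0: vr[C=0] → run C
t=1: vr[C=1] → run C
t=2: vr[C=2 D=2] → run C
t=3: vr[C=3 D=2] → run D
t=4: vr[C=3 D=1870/423] → run C
t=5: vr[C=4 D=1870/423] → run C
t=6: vr[C=5 D=1870/423] → run D
t=7: vr[C=5 D=2894/423] → run C
t=8: vr[C=6 D=2894/423] → run C
t=9: vr[D=2894/423] → run D
t=10: vr[D=1306/141] → run D
t=11: vr[D=4942/423] → run D
t=12: vr[D=5966/423] → run D
t=13: vr[D=2330/141] → run D
t=14: (idle)
t=15: (idle)

completion order = C, D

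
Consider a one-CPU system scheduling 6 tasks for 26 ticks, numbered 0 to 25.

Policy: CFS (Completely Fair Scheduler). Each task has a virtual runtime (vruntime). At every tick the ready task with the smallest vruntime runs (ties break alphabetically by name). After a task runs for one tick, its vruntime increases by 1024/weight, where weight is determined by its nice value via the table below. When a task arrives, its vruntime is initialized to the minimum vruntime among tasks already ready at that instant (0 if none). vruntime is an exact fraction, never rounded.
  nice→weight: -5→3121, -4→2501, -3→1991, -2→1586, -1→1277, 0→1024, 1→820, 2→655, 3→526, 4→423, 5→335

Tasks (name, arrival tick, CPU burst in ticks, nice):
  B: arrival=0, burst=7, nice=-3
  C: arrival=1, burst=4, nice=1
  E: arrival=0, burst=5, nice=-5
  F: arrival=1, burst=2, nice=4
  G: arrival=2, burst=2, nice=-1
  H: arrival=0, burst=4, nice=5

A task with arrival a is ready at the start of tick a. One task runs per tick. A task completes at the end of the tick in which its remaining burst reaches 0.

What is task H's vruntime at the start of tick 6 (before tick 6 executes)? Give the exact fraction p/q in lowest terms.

t=0: vr[B=0 E=0 H=0] → run B
t=1: vr[B=1024/1991 C=0 E=0 F=0 H=0] → run C
t=2: vr[B=1024/1991 C=256/205 E=0 F=0 G=0 H=0] → run E
t=3: vr[B=1024/1991 C=256/205 E=1024/3121 F=0 G=0 H=0] → run F
t=4: vr[B=1024/1991 C=256/205 E=1024/3121 F=1024/423 G=0 H=0] → run G
t=5: vr[B=1024/1991 C=256/205 E=1024/3121 F=1024/423 G=1024/1277 H=0] → run H
t=6: vr[B=1024/1991 C=256/205 E=1024/3121 F=1024/423 G=1024/1277 H=1024/335] → run E
t=7: vr[B=1024/1991 C=256/205 E=2048/3121 F=1024/423 G=1024/1277 H=1024/335] → run B
t=8: vr[B=2048/1991 C=256/205 E=2048/3121 F=1024/423 G=1024/1277 H=1024/335] → run E
t=9: vr[B=2048/1991 C=256/205 E=3072/3121 F=1024/423 G=1024/1277 H=1024/335] → run G
t=10: vr[B=2048/1991 C=256/205 E=3072/3121 F=1024/423 H=1024/335] → run E
t=11: vr[B=2048/1991 C=256/205 E=4096/3121 F=1024/423 H=1024/335] → run B
t=12: vr[B=3072/1991 C=256/205 E=4096/3121 F=1024/423 H=1024/335] → run C
t=13: vr[B=3072/1991 C=512/205 E=4096/3121 F=1024/423 H=1024/335] → run E
t=14: vr[B=3072/1991 C=512/205 F=1024/423 H=1024/335] → run B
t=15: vr[B=4096/1991 C=512/205 F=1024/423 H=1024/335] → run B
t=16: vr[B=5120/1991 C=512/205 F=1024/423 H=1024/335] → run F
t=17: vr[B=5120/1991 C=512/205 H=1024/335] → run C
t=18: vr[B=5120/1991 C=768/205 H=1024/335] → run B
t=19: vr[B=6144/1991 C=768/205 H=1024/335] → run H
t=20: vr[B=6144/1991 C=768/205 H=2048/335] → run B
t=21: vr[C=768/205 H=2048/335] → run C
t=22: vr[H=2048/335] → run H
t=23: vr[H=3072/335] → run H
t=24: (idle)
t=25: (idle)

vruntime(H, start of tick 6) = 1024/335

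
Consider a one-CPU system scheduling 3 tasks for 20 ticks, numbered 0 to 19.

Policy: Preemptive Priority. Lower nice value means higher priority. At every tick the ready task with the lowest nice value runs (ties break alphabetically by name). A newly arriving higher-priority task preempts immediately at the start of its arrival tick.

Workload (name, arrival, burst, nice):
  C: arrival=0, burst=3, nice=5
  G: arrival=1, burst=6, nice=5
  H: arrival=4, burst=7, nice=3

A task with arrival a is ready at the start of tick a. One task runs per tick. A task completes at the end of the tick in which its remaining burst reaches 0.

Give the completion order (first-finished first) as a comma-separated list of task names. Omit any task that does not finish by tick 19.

t=0: ready={C} → run C
t=1: ready={C,G} → run C
t=2: ready={C,G} → run C
t=3: ready={G} → run G
t=4: ready={G,H} → run H
t=5: ready={G,H} → run H
t=6: ready={G,H} → run H
t=7: ready={G,H} → run H
t=8: ready={G,H} → run H
t=9: ready={G,H} → run H
t=10: ready={G,H} → run H
t=11: ready={G} → run G
t=12: ready={G} → run G
t=13: ready={G} → run G
t=14: ready={G} → run G
t=15: ready={G} → run G
t=16: (idle)
t=17: (idle)
t=18: (idle)
t=19: (idle)

completion order = C, H, G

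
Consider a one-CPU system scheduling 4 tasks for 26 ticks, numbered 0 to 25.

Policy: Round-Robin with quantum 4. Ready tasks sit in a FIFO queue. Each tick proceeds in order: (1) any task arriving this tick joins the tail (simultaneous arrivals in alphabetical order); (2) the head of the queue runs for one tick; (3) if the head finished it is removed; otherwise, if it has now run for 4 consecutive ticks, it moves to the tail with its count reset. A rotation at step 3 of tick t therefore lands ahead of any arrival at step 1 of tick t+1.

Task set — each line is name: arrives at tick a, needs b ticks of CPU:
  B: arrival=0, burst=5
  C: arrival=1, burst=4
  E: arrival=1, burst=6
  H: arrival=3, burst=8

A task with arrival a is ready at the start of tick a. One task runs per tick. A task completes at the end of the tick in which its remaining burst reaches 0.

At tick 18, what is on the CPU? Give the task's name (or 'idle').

running at tick 18 = E

t=0: queue=[B] q_used=0 → run B
t=1: queue=[B,C,E] q_used=1 → run B
t=2: queue=[B,C,E] q_used=2 → run B
t=3: queue=[B,C,E,H] q_used=3 → run B
t=4: queue=[C,E,H,B] q_used=0 → run C
t=5: queue=[C,E,H,B] q_used=1 → run C
t=6: queue=[C,E,H,B] q_used=2 → run C
t=7: queue=[C,E,H,B] q_used=3 → run C
t=8: queue=[E,H,B] q_used=0 → run E
t=9: queue=[E,H,B] q_used=1 → run E
t=10: queue=[E,H,B] q_used=2 → run E
t=11: queue=[E,H,B] q_used=3 → run E
t=12: queue=[H,B,E] q_used=0 → run H
t=13: queue=[H,B,E] q_used=1 → run H
t=14: queue=[H,B,E] q_used=2 → run H
t=15: queue=[H,B,E] q_used=3 → run H
t=16: queue=[B,E,H] q_used=0 → run B
t=17: queue=[E,H] q_used=0 → run E
t=18: queue=[E,H] q_used=1 → run E
t=19: queue=[H] q_used=0 → run H
t=20: queue=[H] q_used=1 → run H
t=21: queue=[H] q_used=2 → run H
t=22: queue=[H] q_used=3 → run H
t=23: (idle)
t=24: (idle)
t=25: (idle)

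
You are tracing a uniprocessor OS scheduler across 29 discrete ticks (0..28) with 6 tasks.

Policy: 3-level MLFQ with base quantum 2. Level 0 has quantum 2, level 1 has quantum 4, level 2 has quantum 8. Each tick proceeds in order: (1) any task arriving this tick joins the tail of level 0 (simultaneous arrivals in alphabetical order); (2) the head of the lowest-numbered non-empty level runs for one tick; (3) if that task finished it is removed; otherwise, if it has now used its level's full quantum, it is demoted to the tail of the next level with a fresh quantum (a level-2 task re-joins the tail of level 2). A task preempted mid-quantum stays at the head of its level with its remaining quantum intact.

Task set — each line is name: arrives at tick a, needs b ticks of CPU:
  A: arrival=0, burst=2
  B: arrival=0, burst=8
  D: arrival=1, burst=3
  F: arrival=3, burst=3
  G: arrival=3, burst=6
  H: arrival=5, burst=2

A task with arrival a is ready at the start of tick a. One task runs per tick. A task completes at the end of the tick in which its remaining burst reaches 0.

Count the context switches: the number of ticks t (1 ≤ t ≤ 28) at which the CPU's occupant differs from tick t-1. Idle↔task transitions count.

context switches = 11

t=0: L0/L1/L2 = AB/-/- → run A
t=1: L0/L1/L2 = ABD/-/- → run A
t=2: L0/L1/L2 = BD/-/- → run B
t=3: L0/L1/L2 = BDFG/-/- → run B
t=4: L0/L1/L2 = DFG/B/- → run D
t=5: L0/L1/L2 = DFGH/B/- → run D
t=6: L0/L1/L2 = FGH/BD/- → run F
t=7: L0/L1/L2 = FGH/BD/- → run F
t=8: L0/L1/L2 = GH/BDF/- → run G
t=9: L0/L1/L2 = GH/BDF/- → run G
t=10: L0/L1/L2 = H/BDFG/- → run H
t=11: L0/L1/L2 = H/BDFG/- → run H
t=12: L0/L1/L2 = -/BDFG/- → run B
t=13: L0/L1/L2 = -/BDFG/- → run B
t=14: L0/L1/L2 = -/BDFG/- → run B
t=15: L0/L1/L2 = -/BDFG/- → run B
t=16: L0/L1/L2 = -/DFG/B → run D
t=17: L0/L1/L2 = -/FG/B → run F
t=18: L0/L1/L2 = -/G/B → run G
t=19: L0/L1/L2 = -/G/B → run G
t=20: L0/L1/L2 = -/G/B → run G
t=21: L0/L1/L2 = -/G/B → run G
t=22: L0/L1/L2 = -/-/B → run B
t=23: L0/L1/L2 = -/-/B → run B
t=24: (idle)
t=25: (idle)
t=26: (idle)
t=27: (idle)
t=28: (idle)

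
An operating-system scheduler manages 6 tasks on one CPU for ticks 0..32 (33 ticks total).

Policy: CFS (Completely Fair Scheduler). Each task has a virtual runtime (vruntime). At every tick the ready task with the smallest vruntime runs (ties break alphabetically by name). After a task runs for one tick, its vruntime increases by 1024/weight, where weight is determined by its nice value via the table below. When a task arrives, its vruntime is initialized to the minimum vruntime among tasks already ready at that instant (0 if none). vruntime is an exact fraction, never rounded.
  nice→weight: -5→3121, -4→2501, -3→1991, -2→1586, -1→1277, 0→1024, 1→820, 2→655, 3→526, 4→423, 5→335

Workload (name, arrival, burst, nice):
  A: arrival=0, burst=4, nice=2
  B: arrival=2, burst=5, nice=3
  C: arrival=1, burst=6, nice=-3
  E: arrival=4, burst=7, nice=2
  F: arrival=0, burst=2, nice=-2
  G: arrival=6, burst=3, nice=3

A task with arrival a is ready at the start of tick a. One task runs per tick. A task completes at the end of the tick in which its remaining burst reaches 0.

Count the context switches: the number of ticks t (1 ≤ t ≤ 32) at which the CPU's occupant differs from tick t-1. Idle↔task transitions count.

t=0: vr[A=0 F=0] → run A
t=1: vr[A=1024/655 C=0 F=0] → run C
t=2: vr[A=1024/655 B=0 C=1024/1991 F=0] → run B
t=3: vr[A=1024/655 B=512/263 C=1024/1991 F=0] → run F
t=4: vr[A=1024/655 B=512/263 C=1024/1991 E=1024/1991 F=512/793] → run C
t=5: vr[A=1024/655 B=512/263 C=2048/1991 E=1024/1991 F=512/793] → run E
t=6: vr[A=1024/655 B=512/263 C=2048/1991 E=2709504/1304105 F=512/793 G=512/793] → run F
t=7: vr[A=1024/655 B=512/263 C=2048/1991 E=2709504/1304105 G=512/793] → run G
t=8: vr[A=1024/655 B=512/263 C=2048/1991 E=2709504/1304105 G=540672/208559] → run C
t=9: vr[A=1024/655 B=512/263 C=3072/1991 E=2709504/1304105 G=540672/208559] → run C
t=10: vr[A=1024/655 B=512/263 C=4096/1991 E=2709504/1304105 G=540672/208559] → run A
t=11: vr[A=2048/655 B=512/263 C=4096/1991 E=2709504/1304105 G=540672/208559] → run B
t=12: vr[A=2048/655 B=1024/263 C=4096/1991 E=2709504/1304105 G=540672/208559] → run C
t=13: vr[A=2048/655 B=1024/263 C=5120/1991 E=2709504/1304105 G=540672/208559] → run E
t=14: vr[A=2048/655 B=1024/263 C=5120/1991 E=4748288/1304105 G=540672/208559] → run C
t=15: vr[A=2048/655 B=1024/263 E=4748288/1304105 G=540672/208559] → run G
t=16: vr[A=2048/655 B=1024/263 E=4748288/1304105 G=946688/208559] → run A
t=17: vr[A=3072/655 B=1024/263 E=4748288/1304105 G=946688/208559] → run E
t=18: vr[A=3072/655 B=1024/263 E=6787072/1304105 G=946688/208559] → run B
t=19: vr[A=3072/655 B=1536/263 E=6787072/1304105 G=946688/208559] → run G
t=20: vr[A=3072/655 B=1536/263 E=6787072/1304105] → run A
t=21: vr[B=1536/263 E=6787072/1304105] → run E
t=22: vr[B=1536/263 E=8825856/1304105] → run B
t=23: vr[B=2048/263 E=8825856/1304105] → run E
t=24: vr[B=2048/263 E=2172928/260821] → run B
t=25: vr[E=2172928/260821] → run E
t=26: vr[E=12903424/1304105] → run E
t=27: (idle)
t=28: (idle)
t=29: (idle)
t=30: (idle)
t=31: (idle)
t=32: (idle)

context switches = 25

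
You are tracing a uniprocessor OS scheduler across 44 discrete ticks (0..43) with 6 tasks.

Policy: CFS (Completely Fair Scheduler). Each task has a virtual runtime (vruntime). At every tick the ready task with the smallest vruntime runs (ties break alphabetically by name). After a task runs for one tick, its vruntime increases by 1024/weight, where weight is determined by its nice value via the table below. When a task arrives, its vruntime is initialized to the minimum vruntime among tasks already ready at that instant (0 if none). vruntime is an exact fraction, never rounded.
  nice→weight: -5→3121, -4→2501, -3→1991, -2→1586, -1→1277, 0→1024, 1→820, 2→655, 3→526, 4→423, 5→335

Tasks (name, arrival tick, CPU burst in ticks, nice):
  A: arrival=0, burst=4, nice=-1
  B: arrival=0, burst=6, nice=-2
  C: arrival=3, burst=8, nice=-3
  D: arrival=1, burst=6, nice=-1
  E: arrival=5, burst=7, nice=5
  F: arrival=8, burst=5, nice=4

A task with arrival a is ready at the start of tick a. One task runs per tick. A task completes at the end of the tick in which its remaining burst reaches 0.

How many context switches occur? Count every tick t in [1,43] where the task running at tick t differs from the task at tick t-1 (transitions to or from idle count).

context switches = 34

t=0: vr[A=0 B=0] → run A
t=1: vr[A=1024/1277 B=0 D=0] → run B
t=2: vr[A=1024/1277 B=512/793 D=0] → run D
t=3: vr[A=1024/1277 B=512/793 C=512/793 D=1024/1277] → run B
t=4: vr[A=1024/1277 B=1024/793 C=512/793 D=1024/1277] → run C
t=5: vr[A=1024/1277 B=1024/793 C=1831424/1578863 D=1024/1277 E=1024/1277] → run A
t=6: vr[A=2048/1277 B=1024/793 C=1831424/1578863 D=1024/1277 E=1024/1277] → run D
t=7: vr[A=2048/1277 B=1024/793 C=1831424/1578863 D=2048/1277 E=1024/1277] → run E
t=8: vr[A=2048/1277 B=1024/793 C=1831424/1578863 D=2048/1277 E=1650688/427795 F=1831424/1578863] → run C
t=9: vr[A=2048/1277 B=1024/793 C=2643456/1578863 D=2048/1277 E=1650688/427795 F=1831424/1578863] → run F
t=10: vr[A=2048/1277 B=1024/793 C=2643456/1578863 D=2048/1277 E=1650688/427795 F=2391448064/667859049] → run B
t=11: vr[A=2048/1277 B=1536/793 C=2643456/1578863 D=2048/1277 E=1650688/427795 F=2391448064/667859049] → run A
t=12: vr[A=3072/1277 B=1536/793 C=2643456/1578863 D=2048/1277 E=1650688/427795 F=2391448064/667859049] → run D
t=13: vr[A=3072/1277 B=1536/793 C=2643456/1578863 D=3072/1277 E=1650688/427795 F=2391448064/667859049] → run C
t=14: vr[A=3072/1277 B=1536/793 C=3455488/1578863 D=3072/1277 E=1650688/427795 F=2391448064/667859049] → run B
t=15: vr[A=3072/1277 B=2048/793 C=3455488/1578863 D=3072/1277 E=1650688/427795 F=2391448064/667859049] → run C
t=16: vr[A=3072/1277 B=2048/793 C=4267520/1578863 D=3072/1277 E=1650688/427795 F=2391448064/667859049] → run A
t=17: vr[B=2048/793 C=4267520/1578863 D=3072/1277 E=1650688/427795 F=2391448064/667859049] → run D
t=18: vr[B=2048/793 C=4267520/1578863 D=4096/1277 E=1650688/427795 F=2391448064/667859049] → run B
t=19: vr[B=2560/793 C=4267520/1578863 D=4096/1277 E=1650688/427795 F=2391448064/667859049] → run C
t=20: vr[B=2560/793 C=5079552/1578863 D=4096/1277 E=1650688/427795 F=2391448064/667859049] → run D
t=21: vr[B=2560/793 C=5079552/1578863 D=5120/1277 E=1650688/427795 F=2391448064/667859049] → run C
t=22: vr[B=2560/793 C=5891584/1578863 D=5120/1277 E=1650688/427795 F=2391448064/667859049] → run B
t=23: vr[C=5891584/1578863 D=5120/1277 E=1650688/427795 F=2391448064/667859049] → run F
t=24: vr[C=5891584/1578863 D=5120/1277 E=1650688/427795 F=4008203776/667859049] → run C
t=25: vr[C=6703616/1578863 D=5120/1277 E=1650688/427795 F=4008203776/667859049] → run E
t=26: vr[C=6703616/1578863 D=5120/1277 E=2958336/427795 F=4008203776/667859049] → run D
t=27: vr[C=6703616/1578863 E=2958336/427795 F=4008203776/667859049] → run C
t=28: vr[E=2958336/427795 F=4008203776/667859049] → run F
t=29: vr[E=2958336/427795 F=1874986496/222619683] → run E
t=30: vr[E=4265984/427795 F=1874986496/222619683] → run F
t=31: vr[E=4265984/427795 F=7241715200/667859049] → run E
t=32: vr[E=5573632/427795 F=7241715200/667859049] → run F
t=33: vr[E=5573632/427795] → run E
t=34: vr[E=1376256/85559] → run E
t=35: vr[E=8188928/427795] → run E
t=36: (idle)
t=37: (idle)
t=38: (idle)
t=39: (idle)
t=40: (idle)
t=41: (idle)
t=42: (idle)
t=43: (idle)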